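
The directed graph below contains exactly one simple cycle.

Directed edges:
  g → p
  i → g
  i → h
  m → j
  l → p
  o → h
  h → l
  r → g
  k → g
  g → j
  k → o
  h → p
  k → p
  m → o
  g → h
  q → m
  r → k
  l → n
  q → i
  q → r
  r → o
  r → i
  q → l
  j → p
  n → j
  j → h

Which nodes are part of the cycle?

DFS with gray/black marking from l:
l gray
  p gray
  p black
  n gray
    j gray
      h gray
        h→l: l is gray → back edge
Back edge closes the cycle l → n → j → h → l; its vertices are {h, j, l, n}.

h, j, l, n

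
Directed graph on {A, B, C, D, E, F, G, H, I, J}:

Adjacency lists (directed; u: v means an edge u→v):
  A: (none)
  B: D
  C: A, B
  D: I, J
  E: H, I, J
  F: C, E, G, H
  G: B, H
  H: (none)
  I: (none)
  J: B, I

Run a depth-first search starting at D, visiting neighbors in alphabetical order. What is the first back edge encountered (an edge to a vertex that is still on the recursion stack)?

DFS from D (visiting neighbors in alphabetical order); mark gray on enter, black on exit:
D gray
  I gray
  I black
  J gray
    B gray
      B→D: D is gray → back edge
First back edge: B → D.

B→D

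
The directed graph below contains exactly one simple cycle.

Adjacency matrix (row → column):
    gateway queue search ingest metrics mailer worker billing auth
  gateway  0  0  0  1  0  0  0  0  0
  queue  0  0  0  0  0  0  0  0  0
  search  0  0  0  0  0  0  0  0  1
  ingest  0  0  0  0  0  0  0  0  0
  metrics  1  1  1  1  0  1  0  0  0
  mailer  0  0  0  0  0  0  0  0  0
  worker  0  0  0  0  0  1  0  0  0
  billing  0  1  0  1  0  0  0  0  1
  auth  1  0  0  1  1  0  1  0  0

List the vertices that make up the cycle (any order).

auth, search, metrics

DFS with gray/black marking from auth:
auth gray
  gateway gray
    ingest gray
    ingest black
  gateway black
  metrics gray
    mailer gray
    mailer black
    metrics→ingest: ingest black — skip
    queue gray
    queue black
    search gray
      search→auth: auth is gray → back edge
Back edge closes the cycle auth → metrics → search → auth; its vertices are {auth, search, metrics}.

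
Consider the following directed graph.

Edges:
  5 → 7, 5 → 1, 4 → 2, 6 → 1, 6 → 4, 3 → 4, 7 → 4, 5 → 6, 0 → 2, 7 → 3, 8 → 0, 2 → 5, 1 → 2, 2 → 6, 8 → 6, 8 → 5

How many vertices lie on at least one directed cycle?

A vertex is on a directed cycle iff it belongs to a strongly connected component of size ≥ 2 (or has a self-loop).
The vertices on cycles are {1, 2, 3, 4, 5, 6, 7} — 7 in total.

7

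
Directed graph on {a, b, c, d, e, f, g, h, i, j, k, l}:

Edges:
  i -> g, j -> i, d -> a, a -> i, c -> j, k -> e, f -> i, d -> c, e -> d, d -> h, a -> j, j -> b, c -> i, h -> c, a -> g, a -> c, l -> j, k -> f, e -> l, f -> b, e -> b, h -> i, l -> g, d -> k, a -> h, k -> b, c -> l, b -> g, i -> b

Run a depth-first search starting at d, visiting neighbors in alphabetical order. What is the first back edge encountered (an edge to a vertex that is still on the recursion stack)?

e->d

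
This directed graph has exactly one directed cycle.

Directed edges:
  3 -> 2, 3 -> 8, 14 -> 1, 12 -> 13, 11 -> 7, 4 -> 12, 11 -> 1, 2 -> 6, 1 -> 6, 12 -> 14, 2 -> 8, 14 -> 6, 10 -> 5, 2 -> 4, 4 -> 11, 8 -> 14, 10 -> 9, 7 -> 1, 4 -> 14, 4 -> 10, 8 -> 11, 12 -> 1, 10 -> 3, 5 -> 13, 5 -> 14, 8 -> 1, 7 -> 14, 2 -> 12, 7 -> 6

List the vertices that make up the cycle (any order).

DFS with gray/black marking from 10:
10 gray
  5 gray
    14 gray
      1 gray
        6 gray
        6 black
      1 black
      14→6: 6 black — skip
    14 black
    13 gray
    13 black
  5 black
  3 gray
    2 gray
      8 gray
        8→14: 14 black — skip
        8→1: 1 black — skip
        11 gray
          7 gray
            7→14: 14 black — skip
            7→6: 6 black — skip
            7→1: 1 black — skip
          7 black
          11→1: 1 black — skip
        11 black
      8 black
      4 gray
        4→11: 11 black — skip
        4→14: 14 black — skip
        12 gray
          12→14: 14 black — skip
          12→13: 13 black — skip
          12→1: 1 black — skip
        12 black
        4→10: 10 is gray → back edge
Back edge closes the cycle 10 → 3 → 2 → 4 → 10; its vertices are {2, 3, 4, 10}.

2, 3, 4, 10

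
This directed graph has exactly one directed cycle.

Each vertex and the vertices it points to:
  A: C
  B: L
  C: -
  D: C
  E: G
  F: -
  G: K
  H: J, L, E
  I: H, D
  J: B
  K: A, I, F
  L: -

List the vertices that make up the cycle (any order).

E, G, H, I, K

DFS with gray/black marking from K:
K gray
  A gray
    C gray
    C black
  A black
  I gray
    H gray
      J gray
        B gray
          L gray
          L black
        B black
      J black
      H→L: L black — skip
      E gray
        G gray
          G→K: K is gray → back edge
Back edge closes the cycle K → I → H → E → G → K; its vertices are {E, G, H, I, K}.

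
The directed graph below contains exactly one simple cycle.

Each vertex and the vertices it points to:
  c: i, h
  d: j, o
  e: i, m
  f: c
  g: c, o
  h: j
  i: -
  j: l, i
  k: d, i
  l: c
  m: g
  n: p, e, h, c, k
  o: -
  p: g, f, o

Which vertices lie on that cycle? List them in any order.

DFS with gray/black marking from h:
h gray
  j gray
    l gray
      c gray
        i gray
        i black
        c→h: h is gray → back edge
Back edge closes the cycle h → j → l → c → h; its vertices are {c, h, j, l}.

c, h, j, l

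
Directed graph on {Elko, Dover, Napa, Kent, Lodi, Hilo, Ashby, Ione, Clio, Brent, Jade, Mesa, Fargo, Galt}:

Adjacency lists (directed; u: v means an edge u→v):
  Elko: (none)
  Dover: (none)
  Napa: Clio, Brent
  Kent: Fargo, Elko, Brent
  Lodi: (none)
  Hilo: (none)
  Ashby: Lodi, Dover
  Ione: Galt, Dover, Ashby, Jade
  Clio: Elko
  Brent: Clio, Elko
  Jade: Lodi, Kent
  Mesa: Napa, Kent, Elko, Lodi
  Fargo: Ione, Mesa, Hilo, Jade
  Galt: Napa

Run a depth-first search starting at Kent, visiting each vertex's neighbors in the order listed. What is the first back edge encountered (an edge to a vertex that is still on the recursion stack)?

Jade->Kent

DFS from Kent (visiting each vertex's neighbors in the order listed); mark gray on enter, black on exit:
Kent gray
  Fargo gray
    Ione gray
      Galt gray
        Napa gray
          Clio gray
            Elko gray
            Elko black
          Clio black
          Brent gray
            Brent→Clio: Clio black — skip
            Brent→Elko: Elko black — skip
          Brent black
        Napa black
      Galt black
      Dover gray
      Dover black
      Ashby gray
        Lodi gray
        Lodi black
        Ashby→Dover: Dover black — skip
      Ashby black
      Jade gray
        Jade→Lodi: Lodi black — skip
        Jade→Kent: Kent is gray → back edge
First back edge: Jade → Kent.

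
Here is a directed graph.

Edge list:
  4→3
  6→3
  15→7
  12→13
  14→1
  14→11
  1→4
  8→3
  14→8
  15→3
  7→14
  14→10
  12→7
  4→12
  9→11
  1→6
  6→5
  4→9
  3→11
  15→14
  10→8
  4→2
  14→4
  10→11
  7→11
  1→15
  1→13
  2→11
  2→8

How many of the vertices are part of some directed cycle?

A vertex is on a directed cycle iff it belongs to a strongly connected component of size ≥ 2 (or has a self-loop).
The vertices on cycles are {1, 4, 7, 12, 14, 15} — 6 in total.

6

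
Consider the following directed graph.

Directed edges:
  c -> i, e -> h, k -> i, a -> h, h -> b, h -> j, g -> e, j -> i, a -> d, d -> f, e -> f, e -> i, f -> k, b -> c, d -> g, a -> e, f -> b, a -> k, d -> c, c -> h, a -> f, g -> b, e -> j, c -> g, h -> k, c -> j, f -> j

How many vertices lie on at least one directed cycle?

A vertex is on a directed cycle iff it belongs to a strongly connected component of size ≥ 2 (or has a self-loop).
The vertices on cycles are {b, c, e, f, g, h} — 6 in total.

6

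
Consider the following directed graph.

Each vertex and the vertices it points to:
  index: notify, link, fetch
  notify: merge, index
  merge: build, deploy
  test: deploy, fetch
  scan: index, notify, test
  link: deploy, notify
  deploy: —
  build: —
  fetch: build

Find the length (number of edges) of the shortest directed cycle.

For each vertex v, BFS finds the shortest path from v back to v.
The shortest such closed walk is index → notify → index, length 2.

2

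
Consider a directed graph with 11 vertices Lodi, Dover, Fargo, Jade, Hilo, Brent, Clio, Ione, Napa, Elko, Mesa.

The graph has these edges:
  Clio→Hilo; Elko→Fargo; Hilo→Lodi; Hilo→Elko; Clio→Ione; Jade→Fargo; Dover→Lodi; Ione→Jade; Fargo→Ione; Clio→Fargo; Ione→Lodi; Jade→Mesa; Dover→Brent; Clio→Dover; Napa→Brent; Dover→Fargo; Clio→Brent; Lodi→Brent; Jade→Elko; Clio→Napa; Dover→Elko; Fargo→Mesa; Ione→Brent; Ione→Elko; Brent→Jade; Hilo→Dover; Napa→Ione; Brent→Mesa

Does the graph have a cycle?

Yes

DFS with white/gray/black marking, starting from Napa:
Napa gray
  Ione gray
    Elko gray
      Fargo gray
        Fargo→Ione: Ione is gray → back edge
Back edge found, so a cycle exists: Ione → Elko → Fargo → Ione.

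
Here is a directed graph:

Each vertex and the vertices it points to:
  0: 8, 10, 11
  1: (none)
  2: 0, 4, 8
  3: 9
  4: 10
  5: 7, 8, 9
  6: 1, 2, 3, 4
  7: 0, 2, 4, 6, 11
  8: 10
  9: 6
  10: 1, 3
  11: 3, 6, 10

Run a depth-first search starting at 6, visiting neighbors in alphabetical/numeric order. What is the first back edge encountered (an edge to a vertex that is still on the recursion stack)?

9->6

DFS from 6 (visiting neighbors in alphabetical/numeric order); mark gray on enter, black on exit:
6 gray
  1 gray
  1 black
  2 gray
    0 gray
      8 gray
        10 gray
          10→1: 1 black — skip
          3 gray
            9 gray
              9→6: 6 is gray → back edge
First back edge: 9 → 6.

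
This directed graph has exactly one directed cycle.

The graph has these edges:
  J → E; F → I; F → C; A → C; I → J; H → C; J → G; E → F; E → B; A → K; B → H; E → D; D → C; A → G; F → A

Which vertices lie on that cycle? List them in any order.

E, F, I, J

DFS with gray/black marking from E:
E gray
  F gray
    I gray
      J gray
        G gray
        G black
        J→E: E is gray → back edge
Back edge closes the cycle E → F → I → J → E; its vertices are {E, F, I, J}.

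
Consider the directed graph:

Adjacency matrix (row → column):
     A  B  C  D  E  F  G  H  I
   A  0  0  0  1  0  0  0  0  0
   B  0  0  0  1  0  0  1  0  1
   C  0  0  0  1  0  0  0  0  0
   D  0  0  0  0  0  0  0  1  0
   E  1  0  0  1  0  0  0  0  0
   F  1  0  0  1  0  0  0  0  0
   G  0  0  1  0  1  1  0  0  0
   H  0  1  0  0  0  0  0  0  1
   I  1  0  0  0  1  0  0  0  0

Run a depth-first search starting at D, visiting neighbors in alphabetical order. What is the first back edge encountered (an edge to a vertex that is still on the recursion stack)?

B->D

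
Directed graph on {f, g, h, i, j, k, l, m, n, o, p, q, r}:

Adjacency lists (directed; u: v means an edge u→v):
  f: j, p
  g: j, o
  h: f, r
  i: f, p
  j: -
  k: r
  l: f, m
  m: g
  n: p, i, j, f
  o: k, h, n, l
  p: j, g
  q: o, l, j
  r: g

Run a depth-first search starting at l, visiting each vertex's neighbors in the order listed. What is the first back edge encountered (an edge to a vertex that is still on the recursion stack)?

DFS from l (visiting each vertex's neighbors in the order listed); mark gray on enter, black on exit:
l gray
  f gray
    j gray
    j black
    p gray
      p→j: j black — skip
      g gray
        g→j: j black — skip
        o gray
          k gray
            r gray
              r→g: g is gray → back edge
First back edge: r → g.

r->g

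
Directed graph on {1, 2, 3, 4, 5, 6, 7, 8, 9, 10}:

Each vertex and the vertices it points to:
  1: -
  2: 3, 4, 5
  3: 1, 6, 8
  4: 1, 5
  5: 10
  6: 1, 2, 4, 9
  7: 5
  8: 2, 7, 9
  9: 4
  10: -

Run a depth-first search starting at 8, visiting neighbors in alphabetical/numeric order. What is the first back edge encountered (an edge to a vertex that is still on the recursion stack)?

6→2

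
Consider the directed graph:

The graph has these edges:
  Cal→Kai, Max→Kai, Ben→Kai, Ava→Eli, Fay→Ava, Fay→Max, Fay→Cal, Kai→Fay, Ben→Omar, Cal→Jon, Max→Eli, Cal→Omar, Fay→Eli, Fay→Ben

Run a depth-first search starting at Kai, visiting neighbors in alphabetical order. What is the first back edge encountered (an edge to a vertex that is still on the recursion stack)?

Ben->Kai

DFS from Kai (visiting neighbors in alphabetical order); mark gray on enter, black on exit:
Kai gray
  Fay gray
    Ava gray
      Eli gray
      Eli black
    Ava black
    Ben gray
      Ben→Kai: Kai is gray → back edge
First back edge: Ben → Kai.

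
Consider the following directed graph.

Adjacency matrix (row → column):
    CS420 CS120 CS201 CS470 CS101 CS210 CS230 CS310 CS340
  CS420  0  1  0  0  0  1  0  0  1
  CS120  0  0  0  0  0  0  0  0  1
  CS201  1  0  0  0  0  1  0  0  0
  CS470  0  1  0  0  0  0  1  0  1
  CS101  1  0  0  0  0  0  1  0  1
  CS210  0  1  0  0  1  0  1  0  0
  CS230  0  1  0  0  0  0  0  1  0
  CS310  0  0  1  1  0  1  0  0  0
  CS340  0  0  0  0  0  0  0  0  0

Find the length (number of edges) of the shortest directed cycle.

3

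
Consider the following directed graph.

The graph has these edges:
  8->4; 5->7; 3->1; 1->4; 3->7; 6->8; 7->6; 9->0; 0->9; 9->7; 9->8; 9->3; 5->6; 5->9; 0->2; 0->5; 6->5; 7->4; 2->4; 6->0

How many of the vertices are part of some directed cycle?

A vertex is on a directed cycle iff it belongs to a strongly connected component of size ≥ 2 (or has a self-loop).
The vertices on cycles are {0, 3, 5, 6, 7, 9} — 6 in total.

6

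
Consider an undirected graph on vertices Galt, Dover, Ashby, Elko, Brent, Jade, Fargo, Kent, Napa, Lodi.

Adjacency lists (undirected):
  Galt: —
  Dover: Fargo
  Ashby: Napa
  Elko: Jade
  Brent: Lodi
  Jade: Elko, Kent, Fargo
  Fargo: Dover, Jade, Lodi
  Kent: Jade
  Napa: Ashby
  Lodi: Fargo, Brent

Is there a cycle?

DFS, tracking each vertex's parent; an edge to a visited non-parent vertex closes a cycle.
Start from Napa:
visit Napa (parent –)
  visit Ashby (parent Napa)
    Ashby–Napa: parent, skip
visit Galt (parent –)
visit Dover (parent –)
  visit Fargo (parent Dover)
    Fargo–Dover: parent, skip
    visit Jade (parent Fargo)
      visit Elko (parent Jade)
        Elko–Jade: parent, skip
      visit Kent (parent Jade)
        Kent–Jade: parent, skip
      Jade–Fargo: parent, skip
    visit Lodi (parent Fargo)
      Lodi–Fargo: parent, skip
      visit Brent (parent Lodi)
        Brent–Lodi: parent, skip
No non-parent visited neighbor found — the graph is a forest.

No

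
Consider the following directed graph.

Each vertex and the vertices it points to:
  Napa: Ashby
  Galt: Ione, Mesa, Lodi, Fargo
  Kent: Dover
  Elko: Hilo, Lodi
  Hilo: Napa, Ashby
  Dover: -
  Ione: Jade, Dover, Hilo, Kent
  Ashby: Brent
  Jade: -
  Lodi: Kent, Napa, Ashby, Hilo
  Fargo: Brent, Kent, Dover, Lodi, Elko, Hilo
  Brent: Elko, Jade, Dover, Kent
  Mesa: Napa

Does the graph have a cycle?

Yes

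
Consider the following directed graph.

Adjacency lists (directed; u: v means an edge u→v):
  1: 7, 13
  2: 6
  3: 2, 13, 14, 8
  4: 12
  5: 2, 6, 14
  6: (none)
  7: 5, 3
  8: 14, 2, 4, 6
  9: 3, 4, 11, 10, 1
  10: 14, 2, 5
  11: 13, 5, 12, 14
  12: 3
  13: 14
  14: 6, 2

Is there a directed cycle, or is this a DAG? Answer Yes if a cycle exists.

Yes

DFS with white/gray/black marking, starting from 13:
13 gray
  14 gray
    6 gray
    6 black
    2 gray
      2→6: 6 black — skip
    2 black
  14 black
13 black
1 gray
  7 gray
    5 gray
      5→2: 2 black — skip
      5→6: 6 black — skip
      5→14: 14 black — skip
    5 black
    3 gray
      3→2: 2 black — skip
      3→13: 13 black — skip
      3→14: 14 black — skip
      8 gray
        8→14: 14 black — skip
        8→2: 2 black — skip
        4 gray
          12 gray
            12→3: 3 is gray → back edge
Back edge found, so a cycle exists: 3 → 8 → 4 → 12 → 3.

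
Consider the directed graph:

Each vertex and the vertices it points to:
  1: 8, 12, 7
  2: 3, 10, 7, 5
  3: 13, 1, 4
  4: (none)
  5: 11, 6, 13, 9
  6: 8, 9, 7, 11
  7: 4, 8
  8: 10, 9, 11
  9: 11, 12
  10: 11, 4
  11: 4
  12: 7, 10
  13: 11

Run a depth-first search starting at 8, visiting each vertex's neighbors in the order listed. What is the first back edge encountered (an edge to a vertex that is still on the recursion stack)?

7->8

DFS from 8 (visiting each vertex's neighbors in the order listed); mark gray on enter, black on exit:
8 gray
  10 gray
    11 gray
      4 gray
      4 black
    11 black
    10→4: 4 black — skip
  10 black
  9 gray
    9→11: 11 black — skip
    12 gray
      7 gray
        7→4: 4 black — skip
        7→8: 8 is gray → back edge
First back edge: 7 → 8.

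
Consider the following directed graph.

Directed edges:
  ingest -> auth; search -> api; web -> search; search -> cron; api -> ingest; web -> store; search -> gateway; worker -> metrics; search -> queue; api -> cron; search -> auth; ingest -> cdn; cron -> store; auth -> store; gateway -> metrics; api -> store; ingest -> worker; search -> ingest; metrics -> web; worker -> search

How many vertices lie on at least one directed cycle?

7

A vertex is on a directed cycle iff it belongs to a strongly connected component of size ≥ 2 (or has a self-loop).
The vertices on cycles are {api, web, ingest, search, worker, gateway, metrics} — 7 in total.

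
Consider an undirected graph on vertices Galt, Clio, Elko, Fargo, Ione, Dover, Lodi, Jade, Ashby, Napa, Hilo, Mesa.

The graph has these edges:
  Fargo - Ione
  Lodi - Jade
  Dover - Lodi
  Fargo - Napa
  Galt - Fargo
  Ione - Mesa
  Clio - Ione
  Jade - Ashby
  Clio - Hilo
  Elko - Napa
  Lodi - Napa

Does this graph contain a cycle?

No

DFS, tracking each vertex's parent; an edge to a visited non-parent vertex closes a cycle.
Start from Mesa:
visit Mesa (parent –)
  visit Ione (parent Mesa)
    visit Clio (parent Ione)
      Clio–Ione: parent, skip
      visit Hilo (parent Clio)
        Hilo–Clio: parent, skip
    visit Fargo (parent Ione)
      Fargo–Ione: parent, skip
      visit Napa (parent Fargo)
        Napa–Fargo: parent, skip
        visit Elko (parent Napa)
          Elko–Napa: parent, skip
        visit Lodi (parent Napa)
          visit Dover (parent Lodi)
            Dover–Lodi: parent, skip
          visit Jade (parent Lodi)
            Jade–Lodi: parent, skip
            visit Ashby (parent Jade)
              Ashby–Jade: parent, skip
          Lodi–Napa: parent, skip
      visit Galt (parent Fargo)
        Galt–Fargo: parent, skip
    Ione–Mesa: parent, skip
No non-parent visited neighbor found — the graph is a forest.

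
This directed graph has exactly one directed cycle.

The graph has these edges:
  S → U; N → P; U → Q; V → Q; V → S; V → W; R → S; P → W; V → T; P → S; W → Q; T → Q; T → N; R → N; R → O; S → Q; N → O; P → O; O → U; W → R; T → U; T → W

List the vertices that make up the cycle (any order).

DFS with gray/black marking from N:
N gray
  P gray
    S gray
      Q gray
      Q black
      U gray
        U→Q: Q black — skip
      U black
    S black
    O gray
      O→U: U black — skip
    O black
    W gray
      W→Q: Q black — skip
      R gray
        R→S: S black — skip
        R→N: N is gray → back edge
Back edge closes the cycle N → P → W → R → N; its vertices are {N, P, R, W}.

N, P, R, W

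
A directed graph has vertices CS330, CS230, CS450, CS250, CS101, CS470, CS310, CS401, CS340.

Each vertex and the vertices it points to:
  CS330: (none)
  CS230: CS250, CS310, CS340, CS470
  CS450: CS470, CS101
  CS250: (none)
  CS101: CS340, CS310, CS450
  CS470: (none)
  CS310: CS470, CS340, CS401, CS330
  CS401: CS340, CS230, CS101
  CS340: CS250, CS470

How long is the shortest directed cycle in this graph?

2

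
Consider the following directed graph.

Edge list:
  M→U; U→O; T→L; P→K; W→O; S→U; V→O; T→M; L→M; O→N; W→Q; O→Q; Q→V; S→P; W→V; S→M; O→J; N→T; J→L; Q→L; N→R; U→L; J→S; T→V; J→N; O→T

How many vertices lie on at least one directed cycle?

10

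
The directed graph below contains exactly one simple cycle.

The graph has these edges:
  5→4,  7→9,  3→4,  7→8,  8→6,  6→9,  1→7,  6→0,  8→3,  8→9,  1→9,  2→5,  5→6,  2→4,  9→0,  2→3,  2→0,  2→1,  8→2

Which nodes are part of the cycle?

1, 2, 7, 8

DFS with gray/black marking from 8:
8 gray
  6 gray
    9 gray
      0 gray
      0 black
    9 black
    6→0: 0 black — skip
  6 black
  8→9: 9 black — skip
  3 gray
    4 gray
    4 black
  3 black
  2 gray
    2→4: 4 black — skip
    2→0: 0 black — skip
    5 gray
      5→6: 6 black — skip
      5→4: 4 black — skip
    5 black
    2→3: 3 black — skip
    1 gray
      1→9: 9 black — skip
      7 gray
        7→8: 8 is gray → back edge
Back edge closes the cycle 8 → 2 → 1 → 7 → 8; its vertices are {1, 2, 7, 8}.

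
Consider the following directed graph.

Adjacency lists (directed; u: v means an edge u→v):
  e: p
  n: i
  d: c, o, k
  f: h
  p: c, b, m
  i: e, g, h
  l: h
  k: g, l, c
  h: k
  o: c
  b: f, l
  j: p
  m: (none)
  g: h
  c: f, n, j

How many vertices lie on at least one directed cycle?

12

A vertex is on a directed cycle iff it belongs to a strongly connected component of size ≥ 2 (or has a self-loop).
The vertices on cycles are {b, c, e, f, g, h, i, j, k, l, n, p} — 12 in total.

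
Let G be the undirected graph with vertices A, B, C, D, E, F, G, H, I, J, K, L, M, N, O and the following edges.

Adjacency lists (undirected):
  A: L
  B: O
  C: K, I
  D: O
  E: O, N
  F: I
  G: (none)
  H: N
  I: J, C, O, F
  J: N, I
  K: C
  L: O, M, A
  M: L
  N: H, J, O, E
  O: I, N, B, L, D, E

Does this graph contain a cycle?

Yes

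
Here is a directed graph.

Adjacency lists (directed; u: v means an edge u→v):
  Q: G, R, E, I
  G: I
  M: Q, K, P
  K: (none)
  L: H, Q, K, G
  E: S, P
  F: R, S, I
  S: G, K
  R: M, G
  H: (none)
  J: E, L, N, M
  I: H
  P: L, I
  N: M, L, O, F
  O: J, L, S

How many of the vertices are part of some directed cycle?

A vertex is on a directed cycle iff it belongs to a strongly connected component of size ≥ 2 (or has a self-loop).
The vertices on cycles are {E, J, L, M, N, O, P, Q, R} — 9 in total.

9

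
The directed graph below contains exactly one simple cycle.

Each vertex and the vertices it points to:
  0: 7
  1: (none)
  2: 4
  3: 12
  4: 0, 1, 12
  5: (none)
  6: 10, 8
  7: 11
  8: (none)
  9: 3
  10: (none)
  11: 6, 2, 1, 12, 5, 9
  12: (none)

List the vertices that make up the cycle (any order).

DFS with gray/black marking from 0:
0 gray
  7 gray
    11 gray
      6 gray
        10 gray
        10 black
        8 gray
        8 black
      6 black
      2 gray
        4 gray
          4→0: 0 is gray → back edge
Back edge closes the cycle 0 → 7 → 11 → 2 → 4 → 0; its vertices are {0, 2, 4, 7, 11}.

0, 2, 4, 7, 11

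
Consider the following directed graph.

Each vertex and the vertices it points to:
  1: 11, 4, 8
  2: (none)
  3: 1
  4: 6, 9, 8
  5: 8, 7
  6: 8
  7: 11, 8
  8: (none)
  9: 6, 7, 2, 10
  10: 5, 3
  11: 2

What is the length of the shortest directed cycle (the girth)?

For each vertex v, BFS finds the shortest path from v back to v.
The shortest such closed walk is 4 → 9 → 10 → 3 → 1 → 4, length 5.

5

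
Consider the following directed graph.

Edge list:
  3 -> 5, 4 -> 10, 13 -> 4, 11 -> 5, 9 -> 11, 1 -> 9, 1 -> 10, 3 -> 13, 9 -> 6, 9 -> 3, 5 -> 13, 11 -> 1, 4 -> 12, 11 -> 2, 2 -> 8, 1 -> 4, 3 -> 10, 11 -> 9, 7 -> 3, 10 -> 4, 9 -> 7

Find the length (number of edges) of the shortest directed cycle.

For each vertex v, BFS finds the shortest path from v back to v.
The shortest such closed walk is 9 → 11 → 9, length 2.

2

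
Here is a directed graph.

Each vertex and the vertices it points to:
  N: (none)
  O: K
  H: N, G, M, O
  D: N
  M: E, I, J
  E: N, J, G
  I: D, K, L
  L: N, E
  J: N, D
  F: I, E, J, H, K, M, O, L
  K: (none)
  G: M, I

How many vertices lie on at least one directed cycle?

5

A vertex is on a directed cycle iff it belongs to a strongly connected component of size ≥ 2 (or has a self-loop).
The vertices on cycles are {E, G, I, L, M} — 5 in total.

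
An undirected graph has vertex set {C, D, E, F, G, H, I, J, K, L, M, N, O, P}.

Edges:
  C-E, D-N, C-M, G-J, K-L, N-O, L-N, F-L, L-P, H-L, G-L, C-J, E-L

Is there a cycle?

DFS, tracking each vertex's parent; an edge to a visited non-parent vertex closes a cycle.
Start from J:
visit J (parent –)
  visit G (parent J)
    visit L (parent G)
      visit N (parent L)
        visit O (parent N)
          O–N: parent, skip
        N–L: parent, skip
        visit D (parent N)
          D–N: parent, skip
      visit H (parent L)
        H–L: parent, skip
      visit P (parent L)
        P–L: parent, skip
      visit F (parent L)
        F–L: parent, skip
      visit K (parent L)
        K–L: parent, skip
      visit E (parent L)
        visit C (parent E)
          C–J: J visited and ≠ parent → cycle
Cycle: J – G – L – E – C – J.

Yes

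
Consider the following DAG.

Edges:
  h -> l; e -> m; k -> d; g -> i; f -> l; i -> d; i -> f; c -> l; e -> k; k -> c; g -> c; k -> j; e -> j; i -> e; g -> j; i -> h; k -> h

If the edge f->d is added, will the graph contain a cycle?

No

Adding f→d creates a cycle iff d can already reach f.
Explore from d: no path reaches f. The graph stays acyclic.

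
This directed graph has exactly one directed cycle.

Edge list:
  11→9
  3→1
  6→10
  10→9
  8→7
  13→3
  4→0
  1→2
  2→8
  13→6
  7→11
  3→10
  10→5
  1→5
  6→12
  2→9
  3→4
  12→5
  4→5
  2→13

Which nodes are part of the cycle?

DFS with gray/black marking from 2:
2 gray
  8 gray
    7 gray
      11 gray
        9 gray
        9 black
      11 black
    7 black
  8 black
  2→9: 9 black — skip
  13 gray
    6 gray
      12 gray
        5 gray
        5 black
      12 black
      10 gray
        10→9: 9 black — skip
        10→5: 5 black — skip
      10 black
    6 black
    3 gray
      3→10: 10 black — skip
      1 gray
        1→5: 5 black — skip
        1→2: 2 is gray → back edge
Back edge closes the cycle 2 → 13 → 3 → 1 → 2; its vertices are {1, 2, 3, 13}.

1, 2, 3, 13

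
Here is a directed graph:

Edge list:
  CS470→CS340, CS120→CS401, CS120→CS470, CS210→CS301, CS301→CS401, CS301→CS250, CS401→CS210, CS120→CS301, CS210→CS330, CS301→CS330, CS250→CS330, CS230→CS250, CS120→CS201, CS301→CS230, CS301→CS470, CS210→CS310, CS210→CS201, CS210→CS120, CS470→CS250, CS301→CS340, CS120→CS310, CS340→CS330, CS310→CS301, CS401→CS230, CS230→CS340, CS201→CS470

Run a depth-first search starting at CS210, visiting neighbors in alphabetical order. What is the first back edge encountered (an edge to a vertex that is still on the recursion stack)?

CS401→CS210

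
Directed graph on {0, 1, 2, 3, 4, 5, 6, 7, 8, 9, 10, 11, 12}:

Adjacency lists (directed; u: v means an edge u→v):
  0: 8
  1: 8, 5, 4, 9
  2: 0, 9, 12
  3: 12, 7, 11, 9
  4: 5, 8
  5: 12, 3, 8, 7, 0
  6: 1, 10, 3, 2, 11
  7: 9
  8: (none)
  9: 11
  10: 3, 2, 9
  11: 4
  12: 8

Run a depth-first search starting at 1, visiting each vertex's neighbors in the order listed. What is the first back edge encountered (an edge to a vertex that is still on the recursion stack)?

4→5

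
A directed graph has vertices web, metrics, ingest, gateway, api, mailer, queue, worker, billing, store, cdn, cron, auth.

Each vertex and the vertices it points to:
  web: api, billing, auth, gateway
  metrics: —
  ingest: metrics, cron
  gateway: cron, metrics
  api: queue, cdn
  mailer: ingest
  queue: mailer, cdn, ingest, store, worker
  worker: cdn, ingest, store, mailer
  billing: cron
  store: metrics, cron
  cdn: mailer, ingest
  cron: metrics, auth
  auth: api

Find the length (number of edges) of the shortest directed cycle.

For each vertex v, BFS finds the shortest path from v back to v.
The shortest such closed walk is auth → api → cdn → ingest → cron → auth, length 5.

5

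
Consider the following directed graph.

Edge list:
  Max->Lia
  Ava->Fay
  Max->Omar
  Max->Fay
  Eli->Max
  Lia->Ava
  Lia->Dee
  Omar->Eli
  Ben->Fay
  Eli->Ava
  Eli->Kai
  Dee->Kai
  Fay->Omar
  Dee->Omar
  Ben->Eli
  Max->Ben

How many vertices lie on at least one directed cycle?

A vertex is on a directed cycle iff it belongs to a strongly connected component of size ≥ 2 (or has a self-loop).
The vertices on cycles are {Ava, Ben, Dee, Eli, Fay, Lia, Max, Omar} — 8 in total.

8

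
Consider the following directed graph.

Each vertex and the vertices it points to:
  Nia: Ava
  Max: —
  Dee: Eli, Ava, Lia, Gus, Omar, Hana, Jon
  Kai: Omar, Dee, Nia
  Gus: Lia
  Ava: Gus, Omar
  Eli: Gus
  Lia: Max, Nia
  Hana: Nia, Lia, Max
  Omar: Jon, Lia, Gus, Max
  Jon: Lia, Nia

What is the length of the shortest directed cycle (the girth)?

4

For each vertex v, BFS finds the shortest path from v back to v.
The shortest such closed walk is Nia → Ava → Omar → Lia → Nia, length 4.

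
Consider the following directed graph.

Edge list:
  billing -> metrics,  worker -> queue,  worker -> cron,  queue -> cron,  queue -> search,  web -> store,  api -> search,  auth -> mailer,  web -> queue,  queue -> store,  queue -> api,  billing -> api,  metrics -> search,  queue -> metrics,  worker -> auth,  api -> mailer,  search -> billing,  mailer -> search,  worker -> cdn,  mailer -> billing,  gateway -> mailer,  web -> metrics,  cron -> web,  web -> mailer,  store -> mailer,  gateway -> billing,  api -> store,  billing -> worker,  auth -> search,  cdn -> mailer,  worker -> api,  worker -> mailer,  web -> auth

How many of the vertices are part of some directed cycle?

12

A vertex is on a directed cycle iff it belongs to a strongly connected component of size ≥ 2 (or has a self-loop).
The vertices on cycles are {api, cdn, web, auth, cron, queue, store, mailer, search, worker, billing, metrics} — 12 in total.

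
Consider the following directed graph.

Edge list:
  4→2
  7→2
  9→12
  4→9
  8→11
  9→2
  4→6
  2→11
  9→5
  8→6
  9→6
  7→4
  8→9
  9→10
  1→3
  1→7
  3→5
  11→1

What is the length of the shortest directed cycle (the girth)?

4

For each vertex v, BFS finds the shortest path from v back to v.
The shortest such closed walk is 11 → 1 → 7 → 2 → 11, length 4.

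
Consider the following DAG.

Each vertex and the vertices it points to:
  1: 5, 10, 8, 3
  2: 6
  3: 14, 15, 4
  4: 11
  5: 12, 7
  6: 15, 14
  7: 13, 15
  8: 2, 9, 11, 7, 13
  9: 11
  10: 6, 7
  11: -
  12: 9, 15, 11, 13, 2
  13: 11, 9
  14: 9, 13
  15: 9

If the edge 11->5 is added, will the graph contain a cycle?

Yes

Adding 11→5 creates a cycle iff 5 can already reach 11.
Path from 5: 5 → 12 → 11.
So 5 → … → 11 → 5 is a cycle.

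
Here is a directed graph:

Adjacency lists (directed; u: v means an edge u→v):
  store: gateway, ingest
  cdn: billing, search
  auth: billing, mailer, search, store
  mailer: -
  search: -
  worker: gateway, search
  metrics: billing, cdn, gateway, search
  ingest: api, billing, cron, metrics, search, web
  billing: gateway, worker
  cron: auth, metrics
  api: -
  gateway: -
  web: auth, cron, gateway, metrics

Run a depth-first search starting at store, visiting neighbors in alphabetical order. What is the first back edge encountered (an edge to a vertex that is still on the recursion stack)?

DFS from store (visiting neighbors in alphabetical order); mark gray on enter, black on exit:
store gray
  gateway gray
  gateway black
  ingest gray
    api gray
    api black
    billing gray
      billing→gateway: gateway black — skip
      worker gray
        worker→gateway: gateway black — skip
        search gray
        search black
      worker black
    billing black
    cron gray
      auth gray
        auth→billing: billing black — skip
        mailer gray
        mailer black
        auth→search: search black — skip
        auth→store: store is gray → back edge
First back edge: auth → store.

auth->store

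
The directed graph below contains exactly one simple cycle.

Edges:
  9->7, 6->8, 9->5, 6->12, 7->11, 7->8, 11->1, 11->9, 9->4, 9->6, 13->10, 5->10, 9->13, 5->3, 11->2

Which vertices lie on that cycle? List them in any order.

7, 9, 11

DFS with gray/black marking from 9:
9 gray
  5 gray
    3 gray
    3 black
    10 gray
    10 black
  5 black
  13 gray
    13→10: 10 black — skip
  13 black
  6 gray
    12 gray
    12 black
    8 gray
    8 black
  6 black
  4 gray
  4 black
  7 gray
    7→8: 8 black — skip
    11 gray
      2 gray
      2 black
      11→9: 9 is gray → back edge
Back edge closes the cycle 9 → 7 → 11 → 9; its vertices are {7, 9, 11}.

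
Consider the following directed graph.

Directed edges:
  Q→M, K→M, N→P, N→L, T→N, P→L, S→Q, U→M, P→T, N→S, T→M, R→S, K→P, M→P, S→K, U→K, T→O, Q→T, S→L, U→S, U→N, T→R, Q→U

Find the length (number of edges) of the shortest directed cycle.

3

For each vertex v, BFS finds the shortest path from v back to v.
The shortest such closed walk is Q → U → S → Q, length 3.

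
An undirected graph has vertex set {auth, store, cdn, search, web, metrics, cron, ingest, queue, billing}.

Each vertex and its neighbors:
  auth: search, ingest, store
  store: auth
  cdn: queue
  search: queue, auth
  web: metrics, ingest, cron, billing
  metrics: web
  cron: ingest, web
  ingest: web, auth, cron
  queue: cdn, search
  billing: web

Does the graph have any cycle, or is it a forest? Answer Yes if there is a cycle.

Yes

DFS, tracking each vertex's parent; an edge to a visited non-parent vertex closes a cycle.
Start from cron:
visit cron (parent –)
  visit ingest (parent cron)
    visit web (parent ingest)
      visit metrics (parent web)
        metrics–web: parent, skip
      web–ingest: parent, skip
      web–cron: cron visited and ≠ parent → cycle
Cycle: cron – ingest – web – cron.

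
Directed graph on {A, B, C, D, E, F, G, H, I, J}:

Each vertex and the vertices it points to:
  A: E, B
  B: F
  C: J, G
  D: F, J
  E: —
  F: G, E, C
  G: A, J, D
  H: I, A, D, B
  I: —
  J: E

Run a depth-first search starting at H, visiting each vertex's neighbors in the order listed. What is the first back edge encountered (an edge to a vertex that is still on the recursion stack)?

DFS from H (visiting each vertex's neighbors in the order listed); mark gray on enter, black on exit:
H gray
  I gray
  I black
  A gray
    E gray
    E black
    B gray
      F gray
        G gray
          G→A: A is gray → back edge
First back edge: G → A.

G→A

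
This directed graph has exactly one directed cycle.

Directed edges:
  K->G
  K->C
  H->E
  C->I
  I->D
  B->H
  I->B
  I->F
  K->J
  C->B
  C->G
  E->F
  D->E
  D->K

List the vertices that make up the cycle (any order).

C, D, I, K

DFS with gray/black marking from K:
K gray
  C gray
    B gray
      H gray
        E gray
          F gray
          F black
        E black
      H black
    B black
    I gray
      D gray
        D→K: K is gray → back edge
Back edge closes the cycle K → C → I → D → K; its vertices are {C, D, I, K}.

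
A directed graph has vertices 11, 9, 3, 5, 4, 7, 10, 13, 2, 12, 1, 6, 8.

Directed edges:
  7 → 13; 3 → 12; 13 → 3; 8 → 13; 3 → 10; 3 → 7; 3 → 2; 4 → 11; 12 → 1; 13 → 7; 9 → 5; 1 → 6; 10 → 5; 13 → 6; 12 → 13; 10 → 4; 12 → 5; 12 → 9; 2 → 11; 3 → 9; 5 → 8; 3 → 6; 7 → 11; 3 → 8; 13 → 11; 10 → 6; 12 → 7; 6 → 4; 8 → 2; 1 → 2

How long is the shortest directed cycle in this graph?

For each vertex v, BFS finds the shortest path from v back to v.
The shortest such closed walk is 13 → 7 → 13, length 2.

2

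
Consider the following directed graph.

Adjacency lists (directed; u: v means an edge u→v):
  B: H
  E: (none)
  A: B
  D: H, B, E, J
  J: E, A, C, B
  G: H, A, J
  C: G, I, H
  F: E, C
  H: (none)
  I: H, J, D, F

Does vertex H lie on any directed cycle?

H lies on a cycle iff there is a path from H back to itself.
Exploring from H, it never reaches itself; equivalently, its strongly connected component is a singleton.

No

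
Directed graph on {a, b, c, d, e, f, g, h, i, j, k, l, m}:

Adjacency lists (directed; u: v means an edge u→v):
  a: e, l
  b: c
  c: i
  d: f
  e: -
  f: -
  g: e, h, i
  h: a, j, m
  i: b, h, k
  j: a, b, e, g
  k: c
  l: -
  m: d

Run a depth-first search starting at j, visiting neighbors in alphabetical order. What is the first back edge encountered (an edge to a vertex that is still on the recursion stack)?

i->b

DFS from j (visiting neighbors in alphabetical order); mark gray on enter, black on exit:
j gray
  a gray
    e gray
    e black
    l gray
    l black
  a black
  b gray
    c gray
      i gray
        i→b: b is gray → back edge
First back edge: i → b.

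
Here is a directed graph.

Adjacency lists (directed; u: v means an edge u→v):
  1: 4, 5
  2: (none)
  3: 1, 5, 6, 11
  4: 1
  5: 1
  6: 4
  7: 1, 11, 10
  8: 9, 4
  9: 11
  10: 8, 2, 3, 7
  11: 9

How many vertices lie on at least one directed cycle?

7

A vertex is on a directed cycle iff it belongs to a strongly connected component of size ≥ 2 (or has a self-loop).
The vertices on cycles are {1, 4, 5, 7, 9, 10, 11} — 7 in total.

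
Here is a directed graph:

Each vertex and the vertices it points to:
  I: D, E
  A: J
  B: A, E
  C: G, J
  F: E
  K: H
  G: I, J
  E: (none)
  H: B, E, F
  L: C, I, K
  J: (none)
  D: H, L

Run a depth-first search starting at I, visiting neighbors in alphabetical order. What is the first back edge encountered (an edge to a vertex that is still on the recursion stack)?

G→I

DFS from I (visiting neighbors in alphabetical order); mark gray on enter, black on exit:
I gray
  D gray
    H gray
      B gray
        A gray
          J gray
          J black
        A black
        E gray
        E black
      B black
      H→E: E black — skip
      F gray
        F→E: E black — skip
      F black
    H black
    L gray
      C gray
        G gray
          G→I: I is gray → back edge
First back edge: G → I.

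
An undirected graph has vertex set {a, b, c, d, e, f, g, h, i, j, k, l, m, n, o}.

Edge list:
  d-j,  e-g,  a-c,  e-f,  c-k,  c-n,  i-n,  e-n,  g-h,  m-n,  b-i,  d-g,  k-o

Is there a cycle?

No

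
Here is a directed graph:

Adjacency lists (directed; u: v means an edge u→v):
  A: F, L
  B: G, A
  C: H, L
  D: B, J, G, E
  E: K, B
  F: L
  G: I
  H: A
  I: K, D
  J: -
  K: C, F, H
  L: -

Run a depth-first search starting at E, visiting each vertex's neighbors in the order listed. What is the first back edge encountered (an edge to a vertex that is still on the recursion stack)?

D->B

DFS from E (visiting each vertex's neighbors in the order listed); mark gray on enter, black on exit:
E gray
  K gray
    C gray
      H gray
        A gray
          F gray
            L gray
            L black
          F black
          A→L: L black — skip
        A black
      H black
      C→L: L black — skip
    C black
    K→F: F black — skip
    K→H: H black — skip
  K black
  B gray
    G gray
      I gray
        I→K: K black — skip
        D gray
          D→B: B is gray → back edge
First back edge: D → B.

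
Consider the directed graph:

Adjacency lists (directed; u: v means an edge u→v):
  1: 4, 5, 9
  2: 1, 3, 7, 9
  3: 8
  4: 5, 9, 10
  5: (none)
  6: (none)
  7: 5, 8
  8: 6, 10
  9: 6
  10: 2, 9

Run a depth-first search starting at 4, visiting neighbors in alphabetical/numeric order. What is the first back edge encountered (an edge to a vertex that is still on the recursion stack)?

DFS from 4 (visiting neighbors in alphabetical/numeric order); mark gray on enter, black on exit:
4 gray
  5 gray
  5 black
  9 gray
    6 gray
    6 black
  9 black
  10 gray
    2 gray
      1 gray
        1→4: 4 is gray → back edge
First back edge: 1 → 4.

1->4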